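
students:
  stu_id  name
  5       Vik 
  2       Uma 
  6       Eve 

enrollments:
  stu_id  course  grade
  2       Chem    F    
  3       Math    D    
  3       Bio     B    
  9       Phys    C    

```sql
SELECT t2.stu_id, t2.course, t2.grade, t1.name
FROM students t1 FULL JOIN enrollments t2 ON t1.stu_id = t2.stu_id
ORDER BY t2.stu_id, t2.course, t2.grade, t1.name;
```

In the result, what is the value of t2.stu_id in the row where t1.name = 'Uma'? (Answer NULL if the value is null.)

2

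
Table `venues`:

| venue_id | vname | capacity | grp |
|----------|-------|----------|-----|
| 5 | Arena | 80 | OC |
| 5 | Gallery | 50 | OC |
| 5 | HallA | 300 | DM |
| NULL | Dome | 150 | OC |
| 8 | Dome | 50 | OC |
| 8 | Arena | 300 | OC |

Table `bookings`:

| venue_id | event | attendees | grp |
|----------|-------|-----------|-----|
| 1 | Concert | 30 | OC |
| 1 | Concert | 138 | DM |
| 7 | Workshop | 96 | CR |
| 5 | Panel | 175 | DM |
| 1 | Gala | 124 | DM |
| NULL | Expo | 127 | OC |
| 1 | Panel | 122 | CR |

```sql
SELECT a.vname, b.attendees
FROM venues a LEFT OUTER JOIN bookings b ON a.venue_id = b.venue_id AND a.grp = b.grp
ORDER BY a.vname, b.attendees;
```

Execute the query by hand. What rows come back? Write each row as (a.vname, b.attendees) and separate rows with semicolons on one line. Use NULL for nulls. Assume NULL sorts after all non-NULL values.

LEFT JOIN keeps every row from `venues`; unmatched rows get NULL for `bookings`'s columns.
Matching on a.venue_id = b.venue_id AND a.grp = b.grp. A NULL in a compared column never satisfies the condition.
- a (venue_id=5, grp=OC) has no partner → padded with NULL.
- a (venue_id=5, grp=OC) has no partner → padded with NULL.
- a (venue_id=5, grp=DM) pairs with 1 row(s) of b.
- a (venue_id=NULL, grp=OC) has no partner → padded with NULL.
- a (venue_id=8, grp=OC) has no partner → padded with NULL.
- a (venue_id=8, grp=OC) has no partner → padded with NULL.
After projecting and ordering:
a.vname | b.attendees
Arena | NULL
Arena | NULL
Dome | NULL
Dome | NULL
Gallery | NULL
HallA | 175

(Arena, NULL); (Arena, NULL); (Dome, NULL); (Dome, NULL); (Gallery, NULL); (HallA, 175)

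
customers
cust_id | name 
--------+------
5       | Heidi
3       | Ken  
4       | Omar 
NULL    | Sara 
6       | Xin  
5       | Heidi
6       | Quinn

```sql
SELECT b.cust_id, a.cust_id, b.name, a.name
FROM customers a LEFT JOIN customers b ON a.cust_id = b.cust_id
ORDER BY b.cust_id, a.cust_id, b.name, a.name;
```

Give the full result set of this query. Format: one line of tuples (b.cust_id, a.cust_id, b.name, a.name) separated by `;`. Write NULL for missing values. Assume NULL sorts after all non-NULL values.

(3, 3, Ken, Ken); (4, 4, Omar, Omar); (5, 5, Heidi, Heidi); (5, 5, Heidi, Heidi); (5, 5, Heidi, Heidi); (5, 5, Heidi, Heidi); (6, 6, Quinn, Quinn); (6, 6, Quinn, Xin); (6, 6, Xin, Quinn); (6, 6, Xin, Xin); (NULL, NULL, NULL, Sara)

LEFT JOIN keeps every row from `customers a`; unmatched rows get NULL for `customers b`'s columns.
Matching on a.cust_id = b.cust_id. A NULL in a compared column never satisfies the condition.
- a (cust_id=5) pairs with 2 row(s) of b.
- a (cust_id=3) pairs with 1 row(s) of b.
- a (cust_id=4) pairs with 1 row(s) of b.
- a (cust_id=NULL) has no partner → padded with NULL.
- a (cust_id=6) pairs with 2 row(s) of b.
- a (cust_id=5) pairs with 2 row(s) of b.
- a (cust_id=6) pairs with 2 row(s) of b.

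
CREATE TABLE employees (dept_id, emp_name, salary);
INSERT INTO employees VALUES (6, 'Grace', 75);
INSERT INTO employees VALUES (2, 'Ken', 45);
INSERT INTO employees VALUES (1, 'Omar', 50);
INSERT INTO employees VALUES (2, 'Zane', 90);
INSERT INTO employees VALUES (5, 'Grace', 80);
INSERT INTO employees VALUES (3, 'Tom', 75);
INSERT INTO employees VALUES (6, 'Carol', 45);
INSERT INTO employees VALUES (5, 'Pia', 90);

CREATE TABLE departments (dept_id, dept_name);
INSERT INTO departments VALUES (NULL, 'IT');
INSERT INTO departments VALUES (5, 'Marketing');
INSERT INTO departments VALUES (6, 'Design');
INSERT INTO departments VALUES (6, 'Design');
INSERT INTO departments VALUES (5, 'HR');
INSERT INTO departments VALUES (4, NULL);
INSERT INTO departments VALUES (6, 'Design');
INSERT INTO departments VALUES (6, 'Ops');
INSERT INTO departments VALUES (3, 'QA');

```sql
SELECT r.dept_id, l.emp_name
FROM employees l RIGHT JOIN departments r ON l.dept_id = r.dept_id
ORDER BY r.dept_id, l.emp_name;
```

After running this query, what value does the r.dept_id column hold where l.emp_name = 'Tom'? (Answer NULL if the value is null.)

3

RIGHT JOIN keeps every row from `departments`; unmatched rows get NULL for `employees`'s columns.
Matching on l.dept_id = r.dept_id. A NULL in a compared column never satisfies the condition.
- l[0] dept_id=6 → 4 match(es) in r → 4 row(s).
- l[1] dept_id=2 → no match.
- l[2] dept_id=1 → no match.
- l[3] dept_id=2 → no match.
- l[4] dept_id=5 → 2 match(es) in r → 2 row(s).
- l[5] dept_id=3 → 1 match(es) in r → 1 row(s).
- l[6] dept_id=6 → 4 match(es) in r → 4 row(s).
- l[7] dept_id=5 → 2 match(es) in r → 2 row(s).
- plus 2 unmatched r row(s), each kept with NULL l columns.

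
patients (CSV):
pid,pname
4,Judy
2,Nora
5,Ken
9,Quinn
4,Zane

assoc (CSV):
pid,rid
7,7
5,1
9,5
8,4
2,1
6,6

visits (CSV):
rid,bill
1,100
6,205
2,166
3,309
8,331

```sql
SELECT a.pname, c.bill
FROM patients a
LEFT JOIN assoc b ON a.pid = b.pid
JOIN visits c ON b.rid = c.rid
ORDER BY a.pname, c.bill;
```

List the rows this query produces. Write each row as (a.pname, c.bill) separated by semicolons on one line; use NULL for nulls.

Evaluate left to right. First `patients a LEFT JOIN assoc b` on pid: 5 row(s).
Then INNER JOIN `visits c` on rid: keep only rows whose b.rid appears in c.

(Ken, 100); (Nora, 100)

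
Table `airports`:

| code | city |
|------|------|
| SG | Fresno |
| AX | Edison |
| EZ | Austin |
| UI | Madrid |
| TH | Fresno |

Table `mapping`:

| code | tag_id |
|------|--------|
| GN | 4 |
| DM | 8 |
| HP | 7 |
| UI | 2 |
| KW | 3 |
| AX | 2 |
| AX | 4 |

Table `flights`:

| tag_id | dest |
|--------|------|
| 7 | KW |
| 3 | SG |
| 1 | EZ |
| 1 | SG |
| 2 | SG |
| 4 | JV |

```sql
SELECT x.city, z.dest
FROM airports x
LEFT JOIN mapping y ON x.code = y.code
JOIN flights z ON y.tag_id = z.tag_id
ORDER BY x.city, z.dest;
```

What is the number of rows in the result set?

3

Evaluate left to right. First `airports x LEFT JOIN mapping y` on code: 6 row(s).
Then INNER JOIN `flights z` on tag_id: keep only rows whose y.tag_id appears in z.
Result: 3 row(s).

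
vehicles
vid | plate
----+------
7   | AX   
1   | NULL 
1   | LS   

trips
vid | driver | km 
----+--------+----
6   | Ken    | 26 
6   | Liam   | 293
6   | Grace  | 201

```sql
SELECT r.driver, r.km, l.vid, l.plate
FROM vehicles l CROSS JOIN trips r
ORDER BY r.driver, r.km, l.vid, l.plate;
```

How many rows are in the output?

9

CROSS JOIN pairs every row of `vehicles` with every row of `trips`: 3 × 3 = 9 rows.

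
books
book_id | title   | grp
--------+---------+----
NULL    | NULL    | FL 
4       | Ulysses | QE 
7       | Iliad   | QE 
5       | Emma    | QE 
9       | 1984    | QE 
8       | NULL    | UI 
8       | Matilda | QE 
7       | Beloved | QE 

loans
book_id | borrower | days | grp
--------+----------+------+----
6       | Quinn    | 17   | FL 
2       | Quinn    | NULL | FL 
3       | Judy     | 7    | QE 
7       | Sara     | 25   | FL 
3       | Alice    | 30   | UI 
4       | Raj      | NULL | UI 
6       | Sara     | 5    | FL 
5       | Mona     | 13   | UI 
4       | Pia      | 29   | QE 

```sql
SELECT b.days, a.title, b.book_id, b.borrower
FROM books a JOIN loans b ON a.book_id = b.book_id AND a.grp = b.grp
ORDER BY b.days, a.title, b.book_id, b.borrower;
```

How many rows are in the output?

1

INNER JOIN keeps only pairs where the ON condition holds.
Matching on a.book_id = b.book_id AND a.grp = b.grp. A NULL in a compared column never satisfies the condition.
- a row (book_id=NULL, grp=FL): no match → dropped.
- a row (book_id=4, grp=QE): matches 1 b row(s) → 1 output row(s).
- a row (book_id=7, grp=QE): no match → dropped.
- a row (book_id=5, grp=QE): no match → dropped.
- a row (book_id=9, grp=QE): no match → dropped.
- a row (book_id=8, grp=UI): no match → dropped.
- a row (book_id=8, grp=QE): no match → dropped.
- a row (book_id=7, grp=QE): no match → dropped.
Total: 1 rows.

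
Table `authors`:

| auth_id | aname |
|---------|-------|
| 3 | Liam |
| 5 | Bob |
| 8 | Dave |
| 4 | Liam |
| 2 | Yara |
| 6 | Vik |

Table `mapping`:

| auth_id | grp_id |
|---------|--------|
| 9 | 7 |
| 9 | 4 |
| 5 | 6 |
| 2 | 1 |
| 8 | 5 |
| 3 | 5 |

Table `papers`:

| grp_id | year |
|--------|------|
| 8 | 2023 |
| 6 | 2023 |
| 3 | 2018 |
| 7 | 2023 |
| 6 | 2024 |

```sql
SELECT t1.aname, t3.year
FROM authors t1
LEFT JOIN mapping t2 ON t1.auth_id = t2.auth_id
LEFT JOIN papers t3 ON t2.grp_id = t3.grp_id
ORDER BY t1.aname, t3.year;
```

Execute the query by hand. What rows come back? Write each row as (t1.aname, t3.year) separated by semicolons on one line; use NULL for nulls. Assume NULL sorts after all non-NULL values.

Step 1 — t1 LEFT JOIN t2 on auth_id → 6 row(s).
Then LEFT JOIN `papers t3` on grp_id: each of those 6 rows is kept; rows whose t2.grp_id has no match in t3 get NULL for t3's columns.

(Bob, 2023); (Bob, 2024); (Dave, NULL); (Liam, NULL); (Liam, NULL); (Vik, NULL); (Yara, NULL)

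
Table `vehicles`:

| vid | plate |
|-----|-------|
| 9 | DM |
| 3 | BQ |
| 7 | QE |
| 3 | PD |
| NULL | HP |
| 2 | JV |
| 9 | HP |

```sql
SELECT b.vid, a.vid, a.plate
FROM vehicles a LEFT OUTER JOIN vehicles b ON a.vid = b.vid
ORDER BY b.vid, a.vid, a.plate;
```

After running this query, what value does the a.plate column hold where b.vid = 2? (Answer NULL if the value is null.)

JV

LEFT JOIN keeps every row from `vehicles a`; unmatched rows get NULL for `vehicles b`'s columns.
Matching on a.vid = b.vid. A NULL in a compared column never satisfies the condition.
- a (vid=9) pairs with 2 row(s) of b.
- a (vid=3) pairs with 2 row(s) of b.
- a (vid=7) pairs with 1 row(s) of b.
- a (vid=3) pairs with 2 row(s) of b.
- a (vid=NULL) has no partner → padded with NULL.
- a (vid=2) pairs with 1 row(s) of b.
- a (vid=9) pairs with 2 row(s) of b.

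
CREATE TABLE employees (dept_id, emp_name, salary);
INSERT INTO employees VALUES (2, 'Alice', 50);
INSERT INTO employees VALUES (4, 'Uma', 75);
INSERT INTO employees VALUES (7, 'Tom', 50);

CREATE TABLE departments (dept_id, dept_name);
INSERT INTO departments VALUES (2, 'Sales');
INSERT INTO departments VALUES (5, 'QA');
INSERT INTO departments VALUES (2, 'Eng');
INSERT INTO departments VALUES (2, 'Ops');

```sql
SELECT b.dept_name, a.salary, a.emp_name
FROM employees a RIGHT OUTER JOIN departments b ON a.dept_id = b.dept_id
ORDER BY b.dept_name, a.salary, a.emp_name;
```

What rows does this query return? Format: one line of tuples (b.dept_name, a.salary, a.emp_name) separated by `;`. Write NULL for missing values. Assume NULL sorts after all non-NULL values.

(Eng, 50, Alice); (Ops, 50, Alice); (QA, NULL, NULL); (Sales, 50, Alice)

RIGHT JOIN keeps every row from `departments`; unmatched rows get NULL for `employees`'s columns.
Matching on a.dept_id = b.dept_id.
- dept_id=2: 3 matching b row(s), so 3 row(s) emitted.
- dept_id=4: no matching b row.
- dept_id=7: no matching b row.
- 1 row(s) from b found no a partner → padded with NULL.
After projecting and ordering:
b.dept_name | a.salary | a.emp_name
Eng | 50 | Alice
Ops | 50 | Alice
QA | NULL | NULL
Sales | 50 | Alice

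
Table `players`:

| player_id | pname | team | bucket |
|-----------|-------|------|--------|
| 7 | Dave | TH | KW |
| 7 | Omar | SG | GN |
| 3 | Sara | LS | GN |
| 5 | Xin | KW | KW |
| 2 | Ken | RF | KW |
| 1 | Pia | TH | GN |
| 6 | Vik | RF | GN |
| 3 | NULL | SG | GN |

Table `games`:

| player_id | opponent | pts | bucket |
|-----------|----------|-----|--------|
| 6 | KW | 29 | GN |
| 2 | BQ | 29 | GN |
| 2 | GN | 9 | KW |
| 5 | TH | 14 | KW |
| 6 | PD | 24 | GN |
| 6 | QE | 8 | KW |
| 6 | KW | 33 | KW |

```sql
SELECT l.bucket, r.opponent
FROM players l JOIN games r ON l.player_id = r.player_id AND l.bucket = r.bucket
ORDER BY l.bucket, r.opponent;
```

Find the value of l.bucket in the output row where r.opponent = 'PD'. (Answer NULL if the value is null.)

GN

INNER JOIN keeps only pairs where the ON condition holds.
Matching on l.player_id = r.player_id AND l.bucket = r.bucket.
- l row (player_id=7, bucket=KW): no match → dropped.
- l row (player_id=7, bucket=GN): no match → dropped.
- l row (player_id=3, bucket=GN): no match → dropped.
- l row (player_id=5, bucket=KW): matches 1 r row(s) → 1 output row(s).
- l row (player_id=2, bucket=KW): matches 1 r row(s) → 1 output row(s).
- l row (player_id=1, bucket=GN): no match → dropped.
- l row (player_id=6, bucket=GN): matches 2 r row(s) → 2 output row(s).
- l row (player_id=3, bucket=GN): no match → dropped.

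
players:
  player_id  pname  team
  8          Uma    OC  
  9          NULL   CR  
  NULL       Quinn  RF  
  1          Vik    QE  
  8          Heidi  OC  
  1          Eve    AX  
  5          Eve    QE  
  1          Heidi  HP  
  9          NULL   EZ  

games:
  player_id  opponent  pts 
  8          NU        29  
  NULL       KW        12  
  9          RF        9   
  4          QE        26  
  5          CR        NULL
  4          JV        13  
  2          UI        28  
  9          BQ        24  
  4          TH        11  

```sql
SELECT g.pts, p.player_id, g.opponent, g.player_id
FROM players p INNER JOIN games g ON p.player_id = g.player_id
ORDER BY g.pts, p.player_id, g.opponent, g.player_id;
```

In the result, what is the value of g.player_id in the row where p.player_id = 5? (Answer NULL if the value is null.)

INNER JOIN keeps only pairs where the ON condition holds.
Matching on p.player_id = g.player_id. A NULL in a compared column never satisfies the condition.
- p[0] player_id=8 → 1 match(es) in g → 1 row(s).
- p[1] player_id=9 → 2 match(es) in g → 2 row(s).
- p[2] player_id=NULL → no match; dropped.
- p[3] player_id=1 → no match; dropped.
- p[4] player_id=8 → 1 match(es) in g → 1 row(s).
- p[5] player_id=1 → no match; dropped.
- p[6] player_id=5 → 1 match(es) in g → 1 row(s).
- p[7] player_id=1 → no match; dropped.
- p[8] player_id=9 → 2 match(es) in g → 2 row(s).

5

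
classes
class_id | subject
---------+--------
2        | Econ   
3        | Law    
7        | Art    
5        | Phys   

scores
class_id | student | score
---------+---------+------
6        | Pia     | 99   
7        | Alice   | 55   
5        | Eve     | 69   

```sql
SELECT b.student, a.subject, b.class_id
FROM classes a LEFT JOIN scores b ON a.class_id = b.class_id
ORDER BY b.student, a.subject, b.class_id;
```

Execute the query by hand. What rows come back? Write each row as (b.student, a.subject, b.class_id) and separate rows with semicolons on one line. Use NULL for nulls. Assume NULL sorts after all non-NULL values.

(Alice, Art, 7); (Eve, Phys, 5); (NULL, Econ, NULL); (NULL, Law, NULL)

LEFT JOIN keeps every row from `classes`; unmatched rows get NULL for `scores`'s columns.
Matching on a.class_id = b.class_id.
Matched pairs: 2; unmatched a rows kept: 2.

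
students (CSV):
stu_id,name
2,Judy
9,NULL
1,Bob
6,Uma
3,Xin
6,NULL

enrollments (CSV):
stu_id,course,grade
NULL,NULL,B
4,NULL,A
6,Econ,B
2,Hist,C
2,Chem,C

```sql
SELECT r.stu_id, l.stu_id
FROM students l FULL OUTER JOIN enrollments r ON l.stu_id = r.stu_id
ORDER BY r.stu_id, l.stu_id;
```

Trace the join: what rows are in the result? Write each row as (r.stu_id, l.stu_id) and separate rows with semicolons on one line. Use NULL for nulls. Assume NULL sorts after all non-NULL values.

FULL OUTER JOIN keeps every row from both sides; unmatched rows get NULL for the other side's columns.
Matching on l.stu_id = r.stu_id. A NULL in a compared column never satisfies the condition.
Matched pairs: 4; unmatched l rows kept: 3; unmatched r rows kept: 2.

(2, 2); (2, 2); (4, NULL); (6, 6); (6, 6); (NULL, 1); (NULL, 3); (NULL, 9); (NULL, NULL)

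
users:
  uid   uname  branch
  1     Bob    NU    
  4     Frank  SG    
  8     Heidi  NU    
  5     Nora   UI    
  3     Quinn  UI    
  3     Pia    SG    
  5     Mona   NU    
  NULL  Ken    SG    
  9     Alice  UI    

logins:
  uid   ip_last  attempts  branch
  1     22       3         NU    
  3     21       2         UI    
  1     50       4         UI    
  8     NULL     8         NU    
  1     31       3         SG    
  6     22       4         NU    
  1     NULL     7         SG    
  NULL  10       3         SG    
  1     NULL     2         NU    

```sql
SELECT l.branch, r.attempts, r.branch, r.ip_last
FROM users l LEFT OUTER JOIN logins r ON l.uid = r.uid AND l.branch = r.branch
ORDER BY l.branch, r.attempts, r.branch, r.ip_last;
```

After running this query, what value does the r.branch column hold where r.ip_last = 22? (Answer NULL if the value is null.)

NU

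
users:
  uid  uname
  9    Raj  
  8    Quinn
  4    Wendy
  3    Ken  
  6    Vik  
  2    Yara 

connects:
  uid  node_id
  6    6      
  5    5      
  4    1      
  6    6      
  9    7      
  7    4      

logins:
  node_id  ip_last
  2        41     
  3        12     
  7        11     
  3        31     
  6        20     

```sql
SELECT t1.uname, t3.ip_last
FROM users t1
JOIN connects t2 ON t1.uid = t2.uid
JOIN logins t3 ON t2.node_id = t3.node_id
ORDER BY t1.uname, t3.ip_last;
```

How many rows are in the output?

Step 1 — t1 INNER JOIN t2 on uid → 4 row(s).
Then INNER JOIN `logins t3` on node_id: keep only rows whose t2.node_id appears in t3.
Result: 3 row(s).

3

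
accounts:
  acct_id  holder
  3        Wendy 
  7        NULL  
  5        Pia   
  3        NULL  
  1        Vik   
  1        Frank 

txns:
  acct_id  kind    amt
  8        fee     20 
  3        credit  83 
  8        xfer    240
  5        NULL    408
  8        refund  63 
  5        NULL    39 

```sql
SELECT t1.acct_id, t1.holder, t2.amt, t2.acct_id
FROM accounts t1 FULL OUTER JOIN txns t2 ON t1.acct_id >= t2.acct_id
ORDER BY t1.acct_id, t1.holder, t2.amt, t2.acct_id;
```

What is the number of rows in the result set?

FULL OUTER JOIN keeps every row from both sides; unmatched rows get NULL for the other side's columns.
Matching on t1.acct_id >= t2.acct_id.
- t1[0] acct_id=3 → 1 match(es) in t2 → 1 row(s).
- t1[1] acct_id=7 → 3 match(es) in t2 → 3 row(s).
- t1[2] acct_id=5 → 3 match(es) in t2 → 3 row(s).
- t1[3] acct_id=3 → 1 match(es) in t2 → 1 row(s).
- t1[4] acct_id=1 → no match; kept with NULLs on the t2 side.
- t1[5] acct_id=1 → no match; kept with NULLs on the t2 side.
- 3 t2 row(s) had no t1 match → kept, t1 columns NULL.
Total: 8 matched + 5 padded = 13 rows.

13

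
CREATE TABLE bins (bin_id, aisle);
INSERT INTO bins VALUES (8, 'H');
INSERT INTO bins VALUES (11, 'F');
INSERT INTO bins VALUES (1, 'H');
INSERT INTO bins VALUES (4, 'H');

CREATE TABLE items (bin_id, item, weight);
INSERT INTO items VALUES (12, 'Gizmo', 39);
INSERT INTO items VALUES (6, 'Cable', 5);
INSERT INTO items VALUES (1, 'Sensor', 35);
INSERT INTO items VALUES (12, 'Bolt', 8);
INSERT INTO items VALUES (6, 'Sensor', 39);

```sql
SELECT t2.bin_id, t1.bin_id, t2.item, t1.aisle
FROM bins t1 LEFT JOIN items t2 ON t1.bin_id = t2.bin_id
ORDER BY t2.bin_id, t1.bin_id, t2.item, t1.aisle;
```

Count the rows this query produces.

LEFT JOIN keeps every row from `bins`; unmatched rows get NULL for `items`'s columns.
Matching on t1.bin_id = t2.bin_id.
Matched pairs: 1; unmatched t1 rows kept: 3.
Total: 1 matched + 3 padded = 4 rows.

4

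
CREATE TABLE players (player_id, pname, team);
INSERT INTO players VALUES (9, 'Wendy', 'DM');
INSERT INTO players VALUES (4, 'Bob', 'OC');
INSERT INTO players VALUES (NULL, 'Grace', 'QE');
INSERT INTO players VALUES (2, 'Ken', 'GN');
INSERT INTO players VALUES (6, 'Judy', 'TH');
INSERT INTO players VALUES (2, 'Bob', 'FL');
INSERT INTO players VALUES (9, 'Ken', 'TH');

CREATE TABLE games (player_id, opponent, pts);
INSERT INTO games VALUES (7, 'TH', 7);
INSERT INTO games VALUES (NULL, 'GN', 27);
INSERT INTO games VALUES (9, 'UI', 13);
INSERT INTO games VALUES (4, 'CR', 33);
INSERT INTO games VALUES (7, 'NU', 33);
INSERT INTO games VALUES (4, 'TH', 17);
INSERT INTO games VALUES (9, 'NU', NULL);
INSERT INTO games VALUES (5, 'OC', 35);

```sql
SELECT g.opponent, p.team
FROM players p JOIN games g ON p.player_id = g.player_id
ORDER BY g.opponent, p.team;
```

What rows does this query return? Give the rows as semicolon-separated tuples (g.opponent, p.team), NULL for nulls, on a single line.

INNER JOIN keeps only pairs where the ON condition holds.
Matching on p.player_id = g.player_id. A NULL in a compared column never satisfies the condition.
- p (player_id=9) pairs with 2 row(s) of g.
- p (player_id=4) pairs with 2 row(s) of g.
- p (player_id=NULL) has no partner → excluded.
- p (player_id=2) has no partner → excluded.
- p (player_id=6) has no partner → excluded.
- p (player_id=2) has no partner → excluded.
- p (player_id=9) pairs with 2 row(s) of g.
After projecting and ordering:
g.opponent | p.team
CR | OC
NU | DM
NU | TH
TH | OC
UI | DM
UI | TH

(CR, OC); (NU, DM); (NU, TH); (TH, OC); (UI, DM); (UI, TH)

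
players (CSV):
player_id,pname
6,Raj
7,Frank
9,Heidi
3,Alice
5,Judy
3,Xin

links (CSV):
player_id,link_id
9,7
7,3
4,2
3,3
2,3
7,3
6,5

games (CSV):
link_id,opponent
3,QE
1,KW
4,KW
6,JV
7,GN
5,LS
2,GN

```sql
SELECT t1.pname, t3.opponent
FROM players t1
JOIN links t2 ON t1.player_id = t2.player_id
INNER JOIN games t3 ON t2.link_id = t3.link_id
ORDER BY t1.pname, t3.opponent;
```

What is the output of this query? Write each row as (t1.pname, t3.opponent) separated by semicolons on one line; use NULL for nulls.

Joins associate left-to-right: players INNER JOIN links on player_id gives 6 intermediate row(s).
Then INNER JOIN `games t3` on link_id: keep only rows whose t2.link_id appears in t3.

(Alice, QE); (Frank, QE); (Frank, QE); (Heidi, GN); (Raj, LS); (Xin, QE)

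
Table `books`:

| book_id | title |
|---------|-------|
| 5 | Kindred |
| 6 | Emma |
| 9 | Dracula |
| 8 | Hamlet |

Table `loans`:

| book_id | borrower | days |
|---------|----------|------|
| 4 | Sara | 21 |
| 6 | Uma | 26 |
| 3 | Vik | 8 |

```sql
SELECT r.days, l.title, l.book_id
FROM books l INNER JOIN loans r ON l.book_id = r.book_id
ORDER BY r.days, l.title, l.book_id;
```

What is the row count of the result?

1

INNER JOIN keeps only pairs where the ON condition holds.
Matching on l.book_id = r.book_id.
- book_id=5: no matching r row, dropped.
- book_id=6: 1 matching r row(s), so 1 row(s) emitted.
- book_id=9: no matching r row, dropped.
- book_id=8: no matching r row, dropped.
Total: 1 rows.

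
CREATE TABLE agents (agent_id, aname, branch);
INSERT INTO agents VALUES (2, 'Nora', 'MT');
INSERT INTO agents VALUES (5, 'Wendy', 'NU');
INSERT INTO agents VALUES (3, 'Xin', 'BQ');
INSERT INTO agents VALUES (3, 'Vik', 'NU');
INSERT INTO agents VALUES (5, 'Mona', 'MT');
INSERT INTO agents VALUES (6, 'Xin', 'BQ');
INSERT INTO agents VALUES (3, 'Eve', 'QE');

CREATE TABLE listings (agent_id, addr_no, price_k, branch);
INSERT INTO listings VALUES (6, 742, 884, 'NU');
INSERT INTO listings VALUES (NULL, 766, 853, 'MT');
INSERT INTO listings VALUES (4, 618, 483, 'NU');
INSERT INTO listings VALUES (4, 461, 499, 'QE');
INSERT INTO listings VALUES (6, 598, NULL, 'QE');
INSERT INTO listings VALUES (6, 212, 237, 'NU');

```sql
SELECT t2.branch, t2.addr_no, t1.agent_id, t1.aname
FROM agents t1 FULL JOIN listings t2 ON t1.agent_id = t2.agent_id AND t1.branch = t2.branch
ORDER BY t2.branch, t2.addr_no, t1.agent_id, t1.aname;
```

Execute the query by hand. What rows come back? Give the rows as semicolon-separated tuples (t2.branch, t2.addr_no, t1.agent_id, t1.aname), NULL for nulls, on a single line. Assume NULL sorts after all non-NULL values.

(MT, 766, NULL, NULL); (NU, 212, NULL, NULL); (NU, 618, NULL, NULL); (NU, 742, NULL, NULL); (QE, 461, NULL, NULL); (QE, 598, NULL, NULL); (NULL, NULL, 2, Nora); (NULL, NULL, 3, Eve); (NULL, NULL, 3, Vik); (NULL, NULL, 3, Xin); (NULL, NULL, 5, Mona); (NULL, NULL, 5, Wendy); (NULL, NULL, 6, Xin)

FULL OUTER JOIN keeps every row from both sides; unmatched rows get NULL for the other side's columns.
Matching on t1.agent_id = t2.agent_id AND t1.branch = t2.branch. A NULL in a compared column never satisfies the condition.
- t1 (agent_id=2, branch=MT) has no partner → padded with NULL.
- t1 (agent_id=5, branch=NU) has no partner → padded with NULL.
- t1 (agent_id=3, branch=BQ) has no partner → padded with NULL.
- t1 (agent_id=3, branch=NU) has no partner → padded with NULL.
- t1 (agent_id=5, branch=MT) has no partner → padded with NULL.
- t1 (agent_id=6, branch=BQ) has no partner → padded with NULL.
- t1 (agent_id=3, branch=QE) has no partner → padded with NULL.
- 6 row(s) from t2 found no t1 partner → padded with NULL.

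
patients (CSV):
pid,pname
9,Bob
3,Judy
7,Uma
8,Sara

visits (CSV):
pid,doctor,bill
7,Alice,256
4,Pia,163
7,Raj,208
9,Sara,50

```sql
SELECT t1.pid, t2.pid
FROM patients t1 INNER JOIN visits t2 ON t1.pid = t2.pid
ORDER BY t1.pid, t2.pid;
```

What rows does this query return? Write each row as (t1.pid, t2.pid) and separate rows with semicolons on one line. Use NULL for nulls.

(7, 7); (7, 7); (9, 9)

INNER JOIN keeps only pairs where the ON condition holds.
Matching on t1.pid = t2.pid.
Matched pairs: 3.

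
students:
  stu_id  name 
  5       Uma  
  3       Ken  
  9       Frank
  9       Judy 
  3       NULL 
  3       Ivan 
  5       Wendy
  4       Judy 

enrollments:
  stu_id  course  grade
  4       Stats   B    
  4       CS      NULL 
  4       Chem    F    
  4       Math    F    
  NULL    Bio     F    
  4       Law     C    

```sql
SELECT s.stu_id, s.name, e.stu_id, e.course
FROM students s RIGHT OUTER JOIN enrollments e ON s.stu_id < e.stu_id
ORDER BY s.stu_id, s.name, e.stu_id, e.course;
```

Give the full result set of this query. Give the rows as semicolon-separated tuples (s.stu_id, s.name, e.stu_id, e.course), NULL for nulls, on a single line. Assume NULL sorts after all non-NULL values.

(3, Ivan, 4, CS); (3, Ivan, 4, Chem); (3, Ivan, 4, Law); (3, Ivan, 4, Math); (3, Ivan, 4, Stats); (3, Ken, 4, CS); (3, Ken, 4, Chem); (3, Ken, 4, Law); (3, Ken, 4, Math); (3, Ken, 4, Stats); (3, NULL, 4, CS); (3, NULL, 4, Chem); (3, NULL, 4, Law); (3, NULL, 4, Math); (3, NULL, 4, Stats); (NULL, NULL, NULL, Bio)

RIGHT JOIN keeps every row from `enrollments`; unmatched rows get NULL for `students`'s columns.
Matching on s.stu_id < e.stu_id. A NULL in a compared column never satisfies the condition.
Matched pairs: 15; unmatched e rows kept: 1.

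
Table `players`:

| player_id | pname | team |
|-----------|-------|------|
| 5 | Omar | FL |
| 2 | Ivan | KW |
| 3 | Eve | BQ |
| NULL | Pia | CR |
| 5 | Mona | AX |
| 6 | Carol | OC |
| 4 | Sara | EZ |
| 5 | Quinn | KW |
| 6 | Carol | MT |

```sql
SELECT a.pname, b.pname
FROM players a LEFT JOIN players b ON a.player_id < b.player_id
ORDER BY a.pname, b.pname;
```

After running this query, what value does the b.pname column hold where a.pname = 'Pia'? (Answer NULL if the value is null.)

NULL

LEFT JOIN keeps every row from `players a`; unmatched rows get NULL for `players b`'s columns.
Matching on a.player_id < b.player_id. A NULL in a compared column never satisfies the condition.
- player_id=5: 2 matching b row(s), so 2 row(s) emitted.
- player_id=2: 7 matching b row(s), so 7 row(s) emitted.
- player_id=3: 6 matching b row(s), so 6 row(s) emitted.
- player_id=NULL: no b row matches, row kept with b columns NULL.
- player_id=5: 2 matching b row(s), so 2 row(s) emitted.
- player_id=6: no b row matches, row kept with b columns NULL.
- player_id=4: 5 matching b row(s), so 5 row(s) emitted.
- player_id=5: 2 matching b row(s), so 2 row(s) emitted.
- player_id=6: no b row matches, row kept with b columns NULL.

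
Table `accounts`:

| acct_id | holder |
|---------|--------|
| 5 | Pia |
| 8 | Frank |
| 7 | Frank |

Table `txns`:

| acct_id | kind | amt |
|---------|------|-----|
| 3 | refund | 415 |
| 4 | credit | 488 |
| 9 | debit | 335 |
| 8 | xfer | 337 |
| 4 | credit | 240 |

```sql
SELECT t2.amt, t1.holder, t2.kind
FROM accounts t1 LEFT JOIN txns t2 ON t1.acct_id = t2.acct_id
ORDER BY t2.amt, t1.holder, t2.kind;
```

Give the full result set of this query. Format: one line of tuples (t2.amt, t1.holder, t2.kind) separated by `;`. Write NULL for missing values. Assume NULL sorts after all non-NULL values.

LEFT JOIN keeps every row from `accounts`; unmatched rows get NULL for `txns`'s columns.
Matching on t1.acct_id = t2.acct_id.
Matched pairs: 1; unmatched t1 rows kept: 2.

(337, Frank, xfer); (NULL, Frank, NULL); (NULL, Pia, NULL)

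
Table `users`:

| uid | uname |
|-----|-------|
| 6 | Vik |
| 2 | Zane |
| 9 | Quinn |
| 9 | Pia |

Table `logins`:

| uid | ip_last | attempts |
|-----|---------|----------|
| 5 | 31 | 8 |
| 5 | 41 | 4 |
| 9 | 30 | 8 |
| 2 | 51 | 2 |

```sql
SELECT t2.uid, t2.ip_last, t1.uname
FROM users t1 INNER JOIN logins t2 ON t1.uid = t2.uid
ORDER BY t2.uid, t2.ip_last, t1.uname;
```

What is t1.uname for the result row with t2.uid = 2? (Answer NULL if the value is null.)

INNER JOIN keeps only pairs where the ON condition holds.
Matching on t1.uid = t2.uid.
- t1[0] uid=6 → no match; dropped.
- t1[1] uid=2 → 1 match(es) in t2 → 1 row(s).
- t1[2] uid=9 → 1 match(es) in t2 → 1 row(s).
- t1[3] uid=9 → 1 match(es) in t2 → 1 row(s).

Zane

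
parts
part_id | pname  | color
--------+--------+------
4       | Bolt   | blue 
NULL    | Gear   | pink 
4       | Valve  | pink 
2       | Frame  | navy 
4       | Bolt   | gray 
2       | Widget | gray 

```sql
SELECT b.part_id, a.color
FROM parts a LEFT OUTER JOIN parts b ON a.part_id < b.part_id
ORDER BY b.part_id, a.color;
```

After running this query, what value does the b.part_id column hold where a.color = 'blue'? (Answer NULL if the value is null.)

LEFT JOIN keeps every row from `parts a`; unmatched rows get NULL for `parts b`'s columns.
Matching on a.part_id < b.part_id. A NULL in a compared column never satisfies the condition.
- part_id=4: no b row matches, row kept with b columns NULL.
- part_id=NULL: no b row matches, row kept with b columns NULL.
- part_id=4: no b row matches, row kept with b columns NULL.
- part_id=2: 3 matching b row(s), so 3 row(s) emitted.
- part_id=4: no b row matches, row kept with b columns NULL.
- part_id=2: 3 matching b row(s), so 3 row(s) emitted.

NULL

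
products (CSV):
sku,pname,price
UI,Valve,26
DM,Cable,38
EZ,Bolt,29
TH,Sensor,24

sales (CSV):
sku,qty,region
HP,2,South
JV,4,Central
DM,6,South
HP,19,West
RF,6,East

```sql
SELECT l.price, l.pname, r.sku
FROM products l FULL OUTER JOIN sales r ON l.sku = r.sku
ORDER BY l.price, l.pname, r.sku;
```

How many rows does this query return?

FULL OUTER JOIN keeps every row from both sides; unmatched rows get NULL for the other side's columns.
Matching on l.sku = r.sku.
Matched pairs: 1; unmatched l rows kept: 3; unmatched r rows kept: 4.
Total: 1 matched + 7 padded = 8 rows.

8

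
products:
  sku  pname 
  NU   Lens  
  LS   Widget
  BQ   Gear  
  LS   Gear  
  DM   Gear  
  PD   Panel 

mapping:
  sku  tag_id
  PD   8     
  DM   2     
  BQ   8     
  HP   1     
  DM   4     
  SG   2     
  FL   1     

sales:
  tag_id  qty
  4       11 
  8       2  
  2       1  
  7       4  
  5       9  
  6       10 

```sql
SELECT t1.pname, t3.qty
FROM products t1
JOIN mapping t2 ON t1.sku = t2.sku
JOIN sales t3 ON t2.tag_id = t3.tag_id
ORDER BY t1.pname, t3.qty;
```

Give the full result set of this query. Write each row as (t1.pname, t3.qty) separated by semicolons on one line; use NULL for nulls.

(Gear, 1); (Gear, 2); (Gear, 11); (Panel, 2)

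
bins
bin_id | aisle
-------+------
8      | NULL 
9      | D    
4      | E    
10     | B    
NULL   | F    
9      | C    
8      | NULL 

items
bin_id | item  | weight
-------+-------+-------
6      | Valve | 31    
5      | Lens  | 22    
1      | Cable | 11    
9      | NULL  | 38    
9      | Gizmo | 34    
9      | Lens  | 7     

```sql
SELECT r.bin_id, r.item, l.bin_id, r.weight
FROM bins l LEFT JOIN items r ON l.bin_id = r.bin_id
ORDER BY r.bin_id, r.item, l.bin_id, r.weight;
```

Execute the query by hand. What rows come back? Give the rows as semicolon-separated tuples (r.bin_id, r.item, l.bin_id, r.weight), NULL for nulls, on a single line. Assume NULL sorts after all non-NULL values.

(9, Gizmo, 9, 34); (9, Gizmo, 9, 34); (9, Lens, 9, 7); (9, Lens, 9, 7); (9, NULL, 9, 38); (9, NULL, 9, 38); (NULL, NULL, 4, NULL); (NULL, NULL, 8, NULL); (NULL, NULL, 8, NULL); (NULL, NULL, 10, NULL); (NULL, NULL, NULL, NULL)

LEFT JOIN keeps every row from `bins`; unmatched rows get NULL for `items`'s columns.
Matching on l.bin_id = r.bin_id. A NULL in a compared column never satisfies the condition.
- l[0] bin_id=8 → no match; kept with NULLs on the r side.
- l[1] bin_id=9 → 3 match(es) in r → 3 row(s).
- l[2] bin_id=4 → no match; kept with NULLs on the r side.
- l[3] bin_id=10 → no match; kept with NULLs on the r side.
- l[4] bin_id=NULL → no match; kept with NULLs on the r side.
- l[5] bin_id=9 → 3 match(es) in r → 3 row(s).
- l[6] bin_id=8 → no match; kept with NULLs on the r side.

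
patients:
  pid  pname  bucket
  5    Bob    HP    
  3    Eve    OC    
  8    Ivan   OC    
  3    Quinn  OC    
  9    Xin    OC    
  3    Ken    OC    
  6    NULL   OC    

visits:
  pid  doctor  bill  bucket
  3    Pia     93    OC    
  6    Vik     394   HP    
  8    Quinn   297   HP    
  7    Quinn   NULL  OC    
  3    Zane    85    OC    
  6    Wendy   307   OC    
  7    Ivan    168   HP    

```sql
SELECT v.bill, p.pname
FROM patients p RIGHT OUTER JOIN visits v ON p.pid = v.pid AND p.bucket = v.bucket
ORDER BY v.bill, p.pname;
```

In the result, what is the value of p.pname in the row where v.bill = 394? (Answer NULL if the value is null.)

RIGHT JOIN keeps every row from `visits`; unmatched rows get NULL for `patients`'s columns.
Matching on p.pid = v.pid AND p.bucket = v.bucket.
- p row (pid=5, bucket=HP): no match.
- p row (pid=3, bucket=OC): matches 2 v row(s) → 2 output row(s).
- p row (pid=8, bucket=OC): no match.
- p row (pid=3, bucket=OC): matches 2 v row(s) → 2 output row(s).
- p row (pid=9, bucket=OC): no match.
- p row (pid=3, bucket=OC): matches 2 v row(s) → 2 output row(s).
- p row (pid=6, bucket=OC): matches 1 v row(s) → 1 output row(s).
- 4 row(s) from v found no p partner → padded with NULL.

NULL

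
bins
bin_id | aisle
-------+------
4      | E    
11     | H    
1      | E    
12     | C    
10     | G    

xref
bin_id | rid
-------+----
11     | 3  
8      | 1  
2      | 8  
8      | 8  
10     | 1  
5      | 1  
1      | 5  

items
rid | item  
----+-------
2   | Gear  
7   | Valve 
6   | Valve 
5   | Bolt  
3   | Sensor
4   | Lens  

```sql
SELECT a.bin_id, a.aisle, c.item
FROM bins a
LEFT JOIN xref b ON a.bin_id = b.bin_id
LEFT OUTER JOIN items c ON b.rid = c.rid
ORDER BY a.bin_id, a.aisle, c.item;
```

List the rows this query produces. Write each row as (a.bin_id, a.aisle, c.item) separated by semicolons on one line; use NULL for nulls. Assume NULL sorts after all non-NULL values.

(1, E, Bolt); (4, E, NULL); (10, G, NULL); (11, H, Sensor); (12, C, NULL)

Evaluate left to right. First `bins a LEFT JOIN xref b` on bin_id: 5 row(s).
Then LEFT JOIN `items c` on rid: each of those 5 rows is kept; rows whose b.rid has no match in c get NULL for c's columns.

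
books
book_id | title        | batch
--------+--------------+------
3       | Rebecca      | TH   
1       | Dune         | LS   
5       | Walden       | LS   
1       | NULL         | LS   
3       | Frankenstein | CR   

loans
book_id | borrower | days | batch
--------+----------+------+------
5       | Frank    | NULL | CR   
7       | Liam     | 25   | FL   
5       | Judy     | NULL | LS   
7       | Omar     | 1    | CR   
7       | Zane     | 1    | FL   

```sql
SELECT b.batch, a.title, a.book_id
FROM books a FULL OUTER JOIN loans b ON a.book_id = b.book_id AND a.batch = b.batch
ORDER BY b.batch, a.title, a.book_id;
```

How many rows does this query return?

FULL OUTER JOIN keeps every row from both sides; unmatched rows get NULL for the other side's columns.
Matching on a.book_id = b.book_id AND a.batch = b.batch.
- a[0] book_id=3, batch=TH → no match; kept with NULLs on the b side.
- a[1] book_id=1, batch=LS → no match; kept with NULLs on the b side.
- a[2] book_id=5, batch=LS → 1 match(es) in b → 1 row(s).
- a[3] book_id=1, batch=LS → no match; kept with NULLs on the b side.
- a[4] book_id=3, batch=CR → no match; kept with NULLs on the b side.
- 4 row(s) from b found no a partner → padded with NULL.
Total: 1 matched + 8 padded = 9 rows.

9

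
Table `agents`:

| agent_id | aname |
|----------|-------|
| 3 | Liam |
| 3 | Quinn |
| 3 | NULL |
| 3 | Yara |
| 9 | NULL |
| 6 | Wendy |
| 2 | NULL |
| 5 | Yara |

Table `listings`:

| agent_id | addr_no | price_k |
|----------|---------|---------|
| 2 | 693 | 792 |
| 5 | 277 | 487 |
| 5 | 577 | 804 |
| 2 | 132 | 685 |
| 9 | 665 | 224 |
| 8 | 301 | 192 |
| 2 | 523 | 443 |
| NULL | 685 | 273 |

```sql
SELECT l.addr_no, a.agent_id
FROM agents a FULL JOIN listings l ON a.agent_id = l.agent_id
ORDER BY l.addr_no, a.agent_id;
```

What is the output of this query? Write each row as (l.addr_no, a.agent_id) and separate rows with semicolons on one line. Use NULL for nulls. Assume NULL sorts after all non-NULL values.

FULL OUTER JOIN keeps every row from both sides; unmatched rows get NULL for the other side's columns.
Matching on a.agent_id = l.agent_id. A NULL in a compared column never satisfies the condition.
- a[0] agent_id=3 → no match; kept with NULLs on the l side.
- a[1] agent_id=3 → no match; kept with NULLs on the l side.
- a[2] agent_id=3 → no match; kept with NULLs on the l side.
- a[3] agent_id=3 → no match; kept with NULLs on the l side.
- a[4] agent_id=9 → 1 match(es) in l → 1 row(s).
- a[5] agent_id=6 → no match; kept with NULLs on the l side.
- a[6] agent_id=2 → 3 match(es) in l → 3 row(s).
- a[7] agent_id=5 → 2 match(es) in l → 2 row(s).
- 2 row(s) from l found no a partner → padded with NULL.

(132, 2); (277, 5); (301, NULL); (523, 2); (577, 5); (665, 9); (685, NULL); (693, 2); (NULL, 3); (NULL, 3); (NULL, 3); (NULL, 3); (NULL, 6)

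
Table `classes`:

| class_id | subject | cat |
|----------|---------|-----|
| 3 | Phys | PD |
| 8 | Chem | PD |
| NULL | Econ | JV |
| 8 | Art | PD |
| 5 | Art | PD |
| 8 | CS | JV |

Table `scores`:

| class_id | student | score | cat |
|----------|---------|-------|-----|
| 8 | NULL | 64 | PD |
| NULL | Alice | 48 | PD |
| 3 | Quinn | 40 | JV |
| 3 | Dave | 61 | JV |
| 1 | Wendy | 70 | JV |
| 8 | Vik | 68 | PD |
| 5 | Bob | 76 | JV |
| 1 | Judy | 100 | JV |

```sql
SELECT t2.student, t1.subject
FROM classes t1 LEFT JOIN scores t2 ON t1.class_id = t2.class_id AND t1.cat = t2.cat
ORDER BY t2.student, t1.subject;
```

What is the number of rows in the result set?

8

LEFT JOIN keeps every row from `classes`; unmatched rows get NULL for `scores`'s columns.
Matching on t1.class_id = t2.class_id AND t1.cat = t2.cat. A NULL in a compared column never satisfies the condition.
- t1 row (class_id=3, cat=PD): no match → kept, t2 columns NULL.
- t1 row (class_id=8, cat=PD): matches 2 t2 row(s) → 2 output row(s).
- t1 row (class_id=NULL, cat=JV): no match → kept, t2 columns NULL.
- t1 row (class_id=8, cat=PD): matches 2 t2 row(s) → 2 output row(s).
- t1 row (class_id=5, cat=PD): no match → kept, t2 columns NULL.
- t1 row (class_id=8, cat=JV): no match → kept, t2 columns NULL.
Total: 4 matched + 4 padded = 8 rows.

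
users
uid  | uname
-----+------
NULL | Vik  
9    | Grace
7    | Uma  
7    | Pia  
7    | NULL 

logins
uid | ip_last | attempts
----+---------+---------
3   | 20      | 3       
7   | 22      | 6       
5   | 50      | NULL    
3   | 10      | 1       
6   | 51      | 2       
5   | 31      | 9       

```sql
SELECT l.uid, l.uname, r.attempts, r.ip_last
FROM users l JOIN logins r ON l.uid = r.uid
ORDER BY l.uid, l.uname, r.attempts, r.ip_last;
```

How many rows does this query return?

3

INNER JOIN keeps only pairs where the ON condition holds.
Matching on l.uid = r.uid. A NULL in a compared column never satisfies the condition.
- l (uid=NULL) has no partner → excluded.
- l (uid=9) has no partner → excluded.
- l (uid=7) pairs with 1 row(s) of r.
- l (uid=7) pairs with 1 row(s) of r.
- l (uid=7) pairs with 1 row(s) of r.
Total: 3 rows.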